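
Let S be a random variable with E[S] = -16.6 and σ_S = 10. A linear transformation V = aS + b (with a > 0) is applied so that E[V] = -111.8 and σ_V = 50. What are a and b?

σ_V = a·σ_S (a > 0), so a = 50/10 = 5.
E[V] = a·E[S] + b, so b = -111.8 − 5·(-16.6) = -28.8.

a = 5, b = -28.8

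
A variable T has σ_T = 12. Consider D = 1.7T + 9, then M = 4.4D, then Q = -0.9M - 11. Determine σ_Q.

σ_Q = 80.784

σ_D = |1.7|·12 = 20.4.
σ_M = |4.4|·20.4 = 89.76.
σ_Q = |-0.9|·89.76 = 80.784.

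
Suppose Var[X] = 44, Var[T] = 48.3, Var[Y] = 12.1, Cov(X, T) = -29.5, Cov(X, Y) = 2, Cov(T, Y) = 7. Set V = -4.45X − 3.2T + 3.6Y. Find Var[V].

Var[V] = a²·Var[X] + b²·Var[T] + c²·Var[Y] + 2ab·Cov(X, T) + 2ac·Cov(X, Y) + 2bc·Cov(T, Y), with a = -4.45, b = -3.2, c = 3.6.
= 871.31 + 494.592 + 156.816 + (-840.16) + (-64.08) + (-161.28)
= 457.198.

Var[V] = 457.198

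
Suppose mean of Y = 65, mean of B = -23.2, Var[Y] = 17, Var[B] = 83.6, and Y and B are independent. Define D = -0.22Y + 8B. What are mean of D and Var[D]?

mean of D = (-0.22)·mean of Y + 8·mean of B = (-0.22)·65 + 8·(-23.2) = -199.9.
Var[D] = a²·Var[Y] + b²·Var[B] + 2ab·Cov[Y, B] with a = -0.22, b = 8.
Independence gives Cov[Y, B] = 0.
= (-0.22)²·17 + 8²·83.6 + 2·(-0.22)·8·0
= 0.8228 + 5350.4 + 0 = 5351.2228.

mean of D = -199.9, Var[D] = 5351.2228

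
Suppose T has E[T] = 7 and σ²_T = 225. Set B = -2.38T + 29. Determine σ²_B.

B = -2.38T + 29 is linear with a = -2.38, b = 29.
σ²_B = a²·σ²_T = (-2.38)²·225 = 1274.49 (the additive constant 29 does not affect variance).

σ²_B = 1274.49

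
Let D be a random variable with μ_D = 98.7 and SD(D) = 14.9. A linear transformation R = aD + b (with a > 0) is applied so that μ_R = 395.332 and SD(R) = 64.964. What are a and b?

a = 4.36, b = -35

SD(R) = a·SD(D) (a > 0), so a = 64.964/14.9 = 4.36.
μ_R = a·μ_D + b, so b = 395.332 − 4.36·98.7 = -35.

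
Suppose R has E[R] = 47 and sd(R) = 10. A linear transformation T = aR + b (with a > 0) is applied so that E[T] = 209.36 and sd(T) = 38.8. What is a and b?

sd(T) = a·sd(R) (a > 0), so a = 38.8/10 = 3.88.
E[T] = a·E[R] + b, so b = 209.36 − 3.88·47 = 27.

a = 3.88, b = 27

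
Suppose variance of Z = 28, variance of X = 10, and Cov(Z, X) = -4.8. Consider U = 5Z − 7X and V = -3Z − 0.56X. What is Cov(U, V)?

Cov(U, V) = -468.16

By bilinearity, Cov(U, V) = ac·variance of Z + bd·variance of X + (ad+bc)·Cov(Z, X), with a=5, b=-7, c=-3, d=-0.56.
ac·variance of Z = 5·(-3)·28 = -420
bd·variance of X = (-7)·(-0.56)·10 = 39.2
(ad+bc)·Cov(Z, X) = (18.2)·(-4.8) = -87.36
Cov(U, V) = -420 + 39.2 + (-87.36) = -468.16.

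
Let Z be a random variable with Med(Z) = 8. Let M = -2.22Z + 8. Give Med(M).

Med(M) = -9.76

A linear map preserves order up to sign, so Med(M) = a·Med(Z) + b = (-2.22)·8 + 8 = -9.76.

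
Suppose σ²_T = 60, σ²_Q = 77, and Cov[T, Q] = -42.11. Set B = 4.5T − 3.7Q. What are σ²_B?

σ²_B = 3671.393

σ²_B = a²·σ²_T + b²·σ²_Q + 2ab·Cov[T, Q] with a = 4.5, b = -3.7.
= 4.5²·60 + (-3.7)²·77 + 2·4.5·(-3.7)·(-42.11)
= 1215 + 1054.13 + 1402.263 = 3671.393.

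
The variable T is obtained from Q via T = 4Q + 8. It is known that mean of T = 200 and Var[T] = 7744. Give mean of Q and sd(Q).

mean of Q = 48, sd(Q) = 22

From T = 4Q + 8: mean of T = a·mean of Q + b, so mean of Q = (mean of T − b)/a = (200 − 8)/4 = 48.
sd(T) = √7744 = 88.
sd(T) = |a|·sd(Q), so sd(Q) = 88/|4| = 22.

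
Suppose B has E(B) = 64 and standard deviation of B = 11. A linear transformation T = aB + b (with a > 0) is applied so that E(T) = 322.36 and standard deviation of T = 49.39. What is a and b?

standard deviation of T = a·standard deviation of B (a > 0), so a = 49.39/11 = 4.49.
E(T) = a·E(B) + b, so b = 322.36 − 4.49·64 = 35.

a = 4.49, b = 35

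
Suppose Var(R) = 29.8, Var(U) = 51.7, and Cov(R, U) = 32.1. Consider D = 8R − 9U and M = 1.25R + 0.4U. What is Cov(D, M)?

By bilinearity, Cov(D, M) = ac·Var(R) + bd·Var(U) + (ad+bc)·Cov(R, U), with a=8, b=-9, c=1.25, d=0.4.
ac·Var(R) = 8·1.25·29.8 = 298
bd·Var(U) = (-9)·0.4·51.7 = -186.12
(ad+bc)·Cov(R, U) = (-8.05)·32.1 = -258.405
Cov(D, M) = 298 + (-186.12) + (-258.405) = -146.525.

Cov(D, M) = -146.525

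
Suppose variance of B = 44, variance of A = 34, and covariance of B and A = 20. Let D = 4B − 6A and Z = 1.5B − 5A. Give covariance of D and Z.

covariance of D and Z = 704

By bilinearity, covariance of D and Z = ac·variance of B + bd·variance of A + (ad+bc)·covariance of B and A, with a=4, b=-6, c=1.5, d=-5.
ac·variance of B = 4·1.5·44 = 264
bd·variance of A = (-6)·(-5)·34 = 1020
(ad+bc)·covariance of B and A = (-29)·20 = -580
covariance of D and Z = 264 + 1020 + (-580) = 704.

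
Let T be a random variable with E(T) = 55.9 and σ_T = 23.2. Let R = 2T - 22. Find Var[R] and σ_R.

Var[R] = 2152.96, σ_R = 46.4

R = 2T - 22 is linear with a = 2, b = -22.
Var[T] = 23.2² = 538.24.
Var[R] = a²·Var[T] = 2²·538.24 = 2152.96 (the additive constant -22 does not affect variance).
σ_R = |a|·σ_T = |2|·23.2 = 46.4.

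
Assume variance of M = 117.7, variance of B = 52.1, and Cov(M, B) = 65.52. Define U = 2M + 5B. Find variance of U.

variance of U = a²·variance of M + b²·variance of B + 2ab·Cov(M, B) with a = 2, b = 5.
= 2²·117.7 + 5²·52.1 + 2·2·5·65.52
= 470.8 + 1302.5 + 1310.4 = 3083.7.

variance of U = 3083.7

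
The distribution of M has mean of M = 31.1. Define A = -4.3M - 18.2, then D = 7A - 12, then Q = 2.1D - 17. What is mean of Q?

mean of A = (-4.3)·31.1 + (-18.2) = -151.93.
mean of D = 7·(-151.93) + (-12) = -1075.51.
mean of Q = 2.1·(-1075.51) + (-17) = -2275.571.

mean of Q = -2275.571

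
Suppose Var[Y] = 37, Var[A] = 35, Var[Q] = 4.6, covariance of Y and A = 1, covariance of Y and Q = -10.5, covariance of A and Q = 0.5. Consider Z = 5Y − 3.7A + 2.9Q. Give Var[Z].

Var[Z] = 1090.606

Var[Z] = a²·Var[Y] + b²·Var[A] + c²·Var[Q] + 2ab·covariance of Y and A + 2ac·covariance of Y and Q + 2bc·covariance of A and Q, with a = 5, b = -3.7, c = 2.9.
= 925 + 479.15 + 38.686 + (-37) + (-304.5) + (-10.73)
= 1090.606.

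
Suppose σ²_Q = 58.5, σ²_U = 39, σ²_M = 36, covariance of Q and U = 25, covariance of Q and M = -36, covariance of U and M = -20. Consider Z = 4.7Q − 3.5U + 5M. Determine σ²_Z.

σ²_Z = 855.515

σ²_Z = a²·σ²_Q + b²·σ²_U + c²·σ²_M + 2ab·covariance of Q and U + 2ac·covariance of Q and M + 2bc·covariance of U and M, with a = 4.7, b = -3.5, c = 5.
= 1292.265 + 477.75 + 900 + (-822.5) + (-1692) + 700
= 855.515.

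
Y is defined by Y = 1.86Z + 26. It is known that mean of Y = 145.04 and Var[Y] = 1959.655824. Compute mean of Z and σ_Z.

From Y = 1.86Z + 26: mean of Y = a·mean of Z + b, so mean of Z = (mean of Y − b)/a = (145.04 − 26)/1.86 = 64.
σ_Y = √1959.655824 = 44.268.
σ_Y = |a|·σ_Z, so σ_Z = 44.268/|1.86| = 23.8.

mean of Z = 64, σ_Z = 23.8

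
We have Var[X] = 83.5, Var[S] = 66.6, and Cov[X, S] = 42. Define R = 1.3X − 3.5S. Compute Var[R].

Var[R] = a²·Var[X] + b²·Var[S] + 2ab·Cov[X, S] with a = 1.3, b = -3.5.
= 1.3²·83.5 + (-3.5)²·66.6 + 2·1.3·(-3.5)·42
= 141.115 + 815.85 + (-382.2) = 574.765.

Var[R] = 574.765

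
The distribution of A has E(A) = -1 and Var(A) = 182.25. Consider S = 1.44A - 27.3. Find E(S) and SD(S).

E(S) = -28.74, SD(S) = 19.44

S = 1.44A - 27.3 is linear with a = 1.44, b = -27.3.
E(S) = a·E(A) + b = 1.44·(-1) + (-27.3) = -28.74.
SD(A) = √182.25 = 13.5.
SD(S) = |a|·SD(A) = |1.44|·13.5 = 19.44.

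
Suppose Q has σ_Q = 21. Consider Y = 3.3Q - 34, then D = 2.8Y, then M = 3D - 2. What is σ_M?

σ_M = 582.12

σ_Y = |3.3|·21 = 69.3.
σ_D = |2.8|·69.3 = 194.04.
σ_M = |3|·194.04 = 582.12.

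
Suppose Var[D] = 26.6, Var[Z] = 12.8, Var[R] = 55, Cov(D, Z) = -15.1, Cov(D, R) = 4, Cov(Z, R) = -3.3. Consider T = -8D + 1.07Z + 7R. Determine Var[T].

Var[T] = 4173.13272

Var[T] = a²·Var[D] + b²·Var[Z] + c²·Var[R] + 2ab·Cov(D, Z) + 2ac·Cov(D, R) + 2bc·Cov(Z, R), with a = -8, b = 1.07, c = 7.
= 1702.4 + 14.65472 + 2695 + 258.512 + (-448) + (-49.434)
= 4173.13272.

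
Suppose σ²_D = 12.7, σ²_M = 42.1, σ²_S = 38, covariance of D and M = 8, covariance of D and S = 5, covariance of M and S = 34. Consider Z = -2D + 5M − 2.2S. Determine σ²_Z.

σ²_Z = 423.22

σ²_Z = a²·σ²_D + b²·σ²_M + c²·σ²_S + 2ab·covariance of D and M + 2ac·covariance of D and S + 2bc·covariance of M and S, with a = -2, b = 5, c = -2.2.
= 50.8 + 1052.5 + 183.92 + (-160) + 44 + (-748)
= 423.22.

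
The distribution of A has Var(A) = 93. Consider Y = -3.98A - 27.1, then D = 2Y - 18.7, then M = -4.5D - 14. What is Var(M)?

Var(Y) = (-3.98)²·93 = 1473.1572.
Var(D) = 2²·1473.1572 = 5892.6288.
Var(M) = (-4.5)²·5892.6288 = 119325.7332.

Var(M) = 119325.7332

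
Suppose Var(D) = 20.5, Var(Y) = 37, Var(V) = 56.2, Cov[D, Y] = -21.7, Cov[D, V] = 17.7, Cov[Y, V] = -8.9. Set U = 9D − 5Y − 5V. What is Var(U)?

Var(U) = 3905.5

Var(U) = a²·Var(D) + b²·Var(Y) + c²·Var(V) + 2ab·Cov[D, Y] + 2ac·Cov[D, V] + 2bc·Cov[Y, V], with a = 9, b = -5, c = -5.
= 1660.5 + 925 + 1405 + 1953 + (-1593) + (-445)
= 3905.5.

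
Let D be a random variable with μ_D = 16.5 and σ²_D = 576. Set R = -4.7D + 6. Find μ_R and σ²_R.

μ_R = -71.55, σ²_R = 12723.84

R = -4.7D + 6 is linear with a = -4.7, b = 6.
μ_R = a·μ_D + b = (-4.7)·16.5 + 6 = -71.55.
σ²_R = a²·σ²_D = (-4.7)²·576 = 12723.84 (the additive constant 6 does not affect variance).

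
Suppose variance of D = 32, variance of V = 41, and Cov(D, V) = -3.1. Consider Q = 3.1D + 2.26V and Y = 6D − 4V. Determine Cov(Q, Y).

Cov(Q, Y) = 220.964

By bilinearity, Cov(Q, Y) = ac·variance of D + bd·variance of V + (ad+bc)·Cov(D, V), with a=3.1, b=2.26, c=6, d=-4.
ac·variance of D = 3.1·6·32 = 595.2
bd·variance of V = 2.26·(-4)·41 = -370.64
(ad+bc)·Cov(D, V) = (1.16)·(-3.1) = -3.596
Cov(Q, Y) = 595.2 + (-370.64) + (-3.596) = 220.964.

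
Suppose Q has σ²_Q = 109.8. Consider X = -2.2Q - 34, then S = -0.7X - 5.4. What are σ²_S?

σ²_X = (-2.2)²·109.8 = 531.432.
σ²_S = (-0.7)²·531.432 = 260.40168.

σ²_S = 260.40168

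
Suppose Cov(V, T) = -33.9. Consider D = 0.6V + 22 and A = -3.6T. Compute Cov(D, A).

Cov(D, A) = a·c·Cov(V, T) = 0.6·(-3.6)·(-33.9) = 73.224. Additive constants drop out.

Cov(D, A) = 73.224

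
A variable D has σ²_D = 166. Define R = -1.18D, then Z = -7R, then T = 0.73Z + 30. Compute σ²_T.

σ²_R = (-1.18)²·166 = 231.1384.
σ²_Z = (-7)²·231.1384 = 11325.7816.
σ²_T = 0.73²·11325.7816 = 6035.50901464.

σ²_T = 6035.50901464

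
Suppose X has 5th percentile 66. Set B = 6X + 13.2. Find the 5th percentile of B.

5th percentile of B = 409.2

Since a = 6 > 0 the transformation is increasing, so the 5th percentile of B = a·(P_{5} of X) + b = 6·66 + 13.2 = 409.2.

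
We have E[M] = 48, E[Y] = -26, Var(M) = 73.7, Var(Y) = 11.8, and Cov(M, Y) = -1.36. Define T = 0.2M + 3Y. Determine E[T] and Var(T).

E[T] = 0.2·E[M] + 3·E[Y] = 0.2·48 + 3·(-26) = -68.4.
Var(T) = a²·Var(M) + b²·Var(Y) + 2ab·Cov(M, Y) with a = 0.2, b = 3.
= 0.2²·73.7 + 3²·11.8 + 2·0.2·3·(-1.36)
= 2.948 + 106.2 + (-1.632) = 107.516.

E[T] = -68.4, Var(T) = 107.516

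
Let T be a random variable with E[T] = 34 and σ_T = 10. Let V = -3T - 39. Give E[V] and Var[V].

E[V] = -141, Var[V] = 900

V = -3T - 39 is linear with a = -3, b = -39.
E[V] = a·E[T] + b = (-3)·34 + (-39) = -141.
Var[T] = 10² = 100.
Var[V] = a²·Var[T] = (-3)²·100 = 900 (the additive constant -39 does not affect variance).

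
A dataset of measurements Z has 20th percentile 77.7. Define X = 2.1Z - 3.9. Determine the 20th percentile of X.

Since a = 2.1 > 0 the transformation is increasing, so the 20th percentile of X = a·(P_{20} of Z) + b = 2.1·77.7 + (-3.9) = 159.27.

20th percentile of X = 159.27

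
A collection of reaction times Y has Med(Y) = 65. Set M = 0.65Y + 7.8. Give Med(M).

A linear map preserves order up to sign, so Med(M) = a·Med(Y) + b = 0.65·65 + 7.8 = 50.05.

Med(M) = 50.05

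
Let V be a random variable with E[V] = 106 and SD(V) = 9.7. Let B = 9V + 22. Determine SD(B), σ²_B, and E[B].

SD(B) = 87.3, σ²_B = 7621.29, E[B] = 976

B = 9V + 22 is linear with a = 9, b = 22.
SD(B) = |a|·SD(V) = |9|·9.7 = 87.3.
σ²_V = 9.7² = 94.09.
σ²_B = a²·σ²_V = 9²·94.09 = 7621.29 (the additive constant 22 does not affect variance).
E[B] = a·E[V] + b = 9·106 + 22 = 976.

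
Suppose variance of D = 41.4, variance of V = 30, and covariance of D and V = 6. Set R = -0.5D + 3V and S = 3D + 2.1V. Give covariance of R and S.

covariance of R and S = 174.6

By bilinearity, covariance of R and S = ac·variance of D + bd·variance of V + (ad+bc)·covariance of D and V, with a=-0.5, b=3, c=3, d=2.1.
ac·variance of D = (-0.5)·3·41.4 = -62.1
bd·variance of V = 3·2.1·30 = 189
(ad+bc)·covariance of D and V = (7.95)·6 = 47.7
covariance of R and S = -62.1 + 189 + 47.7 = 174.6.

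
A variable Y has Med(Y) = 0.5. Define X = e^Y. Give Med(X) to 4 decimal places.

Med(X) = 1.6487

e^Y is monotone on this domain, so Med(X) = exp(0.5) ≈ 1.6487.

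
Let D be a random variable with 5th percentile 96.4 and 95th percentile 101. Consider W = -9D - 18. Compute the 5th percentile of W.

5th percentile of W = -927

Since a = -9 < 0 the transformation is decreasing, reversing order: the 5th percentile of W corresponds to the 95th percentile of D.
So P_{5}(W) = a·P_{95}(D) + b = (-9)·101 + (-18) = -927.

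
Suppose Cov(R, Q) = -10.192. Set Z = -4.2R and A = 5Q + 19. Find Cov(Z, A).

Cov(Z, A) = 214.032

Cov(Z, A) = a·c·Cov(R, Q) = (-4.2)·5·(-10.192) = 214.032. Additive constants drop out.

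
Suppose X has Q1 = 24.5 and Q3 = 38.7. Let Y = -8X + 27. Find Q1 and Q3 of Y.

Q1(Y) = -282.6, Q3(Y) = -169

a = -8 < 0 reverses order: Q1(Y) comes from Q3(X), Q3(Y) from Q1(X).
Q1(Y) = (-8)·38.7 + 27 = -282.6; Q3(Y) = (-8)·24.5 + 27 = -169.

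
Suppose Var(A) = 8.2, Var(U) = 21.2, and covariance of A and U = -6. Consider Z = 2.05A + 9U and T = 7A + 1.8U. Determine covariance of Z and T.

covariance of Z and T = 60.97

By bilinearity, covariance of Z and T = ac·Var(A) + bd·Var(U) + (ad+bc)·covariance of A and U, with a=2.05, b=9, c=7, d=1.8.
ac·Var(A) = 2.05·7·8.2 = 117.67
bd·Var(U) = 9·1.8·21.2 = 343.44
(ad+bc)·covariance of A and U = (66.69)·(-6) = -400.14
covariance of Z and T = 117.67 + 343.44 + (-400.14) = 60.97.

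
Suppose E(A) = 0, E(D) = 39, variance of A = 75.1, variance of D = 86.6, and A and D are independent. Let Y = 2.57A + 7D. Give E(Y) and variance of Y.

E(Y) = 273, variance of Y = 4739.42799

E(Y) = 2.57·E(A) + 7·E(D) = 2.57·0 + 7·39 = 273.
variance of Y = a²·variance of A + b²·variance of D + 2ab·Cov[A, D] with a = 2.57, b = 7.
Independence gives Cov[A, D] = 0.
= 2.57²·75.1 + 7²·86.6 + 2·2.57·7·0
= 496.02799 + 4243.4 + 0 = 4739.42799.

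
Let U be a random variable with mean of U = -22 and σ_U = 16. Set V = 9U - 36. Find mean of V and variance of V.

V = 9U - 36 is linear with a = 9, b = -36.
mean of V = a·mean of U + b = 9·(-22) + (-36) = -234.
variance of U = 16² = 256.
variance of V = a²·variance of U = 9²·256 = 20736 (the additive constant -36 does not affect variance).

mean of V = -234, variance of V = 20736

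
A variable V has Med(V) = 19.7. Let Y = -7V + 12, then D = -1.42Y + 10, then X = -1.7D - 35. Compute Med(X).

Med(Y) = (-7)·19.7 + 12 = -125.9.
Med(D) = (-1.42)·(-125.9) + 10 = 188.778.
Med(X) = (-1.7)·188.778 + (-35) = -355.9226.

Med(X) = -355.9226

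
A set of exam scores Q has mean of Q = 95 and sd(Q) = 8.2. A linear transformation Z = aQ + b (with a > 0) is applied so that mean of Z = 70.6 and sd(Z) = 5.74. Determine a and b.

a = 0.7, b = 4.1

sd(Z) = a·sd(Q) (a > 0), so a = 5.74/8.2 = 0.7.
mean of Z = a·mean of Q + b, so b = 70.6 − 0.7·95 = 4.1.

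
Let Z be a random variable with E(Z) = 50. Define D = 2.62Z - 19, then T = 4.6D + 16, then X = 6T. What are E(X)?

E(X) = 3187.2

E(D) = 2.62·50 + (-19) = 112.
E(T) = 4.6·112 + 16 = 531.2.
E(X) = 6·531.2 = 3187.2.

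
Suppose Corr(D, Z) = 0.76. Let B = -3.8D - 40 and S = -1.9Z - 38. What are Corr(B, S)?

Linear rescalings preserve correlation up to sign; here the slopes -3.8 and -1.9 have the same sign, so Corr(B, S) = Corr(D, Z) = 0.76.

Corr(B, S) = 0.76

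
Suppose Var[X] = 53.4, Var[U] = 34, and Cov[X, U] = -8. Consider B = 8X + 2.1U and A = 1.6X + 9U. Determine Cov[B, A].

Cov[B, A] = 723.24

By bilinearity, Cov[B, A] = ac·Var[X] + bd·Var[U] + (ad+bc)·Cov[X, U], with a=8, b=2.1, c=1.6, d=9.
ac·Var[X] = 8·1.6·53.4 = 683.52
bd·Var[U] = 2.1·9·34 = 642.6
(ad+bc)·Cov[X, U] = (75.36)·(-8) = -602.88
Cov[B, A] = 683.52 + 642.6 + (-602.88) = 723.24.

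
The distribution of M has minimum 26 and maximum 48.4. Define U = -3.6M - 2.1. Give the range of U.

Range(U) = 80.64

Range of M = 48.4 − 26 = 22.4.
Range(U) = |a|·Range(M) = |-3.6|·22.4 = 80.64.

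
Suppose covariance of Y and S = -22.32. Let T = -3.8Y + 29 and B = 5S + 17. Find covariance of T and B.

covariance of T and B = 424.08

covariance of T and B = a·c·covariance of Y and S = (-3.8)·5·(-22.32) = 424.08. Additive constants drop out.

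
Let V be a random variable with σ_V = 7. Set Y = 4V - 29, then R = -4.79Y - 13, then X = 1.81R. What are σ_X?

σ_Y = |4|·7 = 28.
σ_R = |-4.79|·28 = 134.12.
σ_X = |1.81|·134.12 = 242.7572.

σ_X = 242.7572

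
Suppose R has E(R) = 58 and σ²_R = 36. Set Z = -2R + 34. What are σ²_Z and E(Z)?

σ²_Z = 144, E(Z) = -82

Z = -2R + 34 is linear with a = -2, b = 34.
σ²_Z = a²·σ²_R = (-2)²·36 = 144 (the additive constant 34 does not affect variance).
E(Z) = a·E(R) + b = (-2)·58 + 34 = -82.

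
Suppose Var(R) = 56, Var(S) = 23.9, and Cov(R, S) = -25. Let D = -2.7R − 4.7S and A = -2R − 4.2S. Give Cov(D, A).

Cov(D, A) = 255.686

By bilinearity, Cov(D, A) = ac·Var(R) + bd·Var(S) + (ad+bc)·Cov(R, S), with a=-2.7, b=-4.7, c=-2, d=-4.2.
ac·Var(R) = (-2.7)·(-2)·56 = 302.4
bd·Var(S) = (-4.7)·(-4.2)·23.9 = 471.786
(ad+bc)·Cov(R, S) = (20.74)·(-25) = -518.5
Cov(D, A) = 302.4 + 471.786 + (-518.5) = 255.686.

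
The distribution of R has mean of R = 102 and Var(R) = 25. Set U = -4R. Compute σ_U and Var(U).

σ_U = 20, Var(U) = 400

U = -4R is linear with a = -4, b = 0.
σ_R = √25 = 5.
σ_U = |a|·σ_R = |-4|·5 = 20.
Var(U) = a²·Var(R) = (-4)²·25 = 400.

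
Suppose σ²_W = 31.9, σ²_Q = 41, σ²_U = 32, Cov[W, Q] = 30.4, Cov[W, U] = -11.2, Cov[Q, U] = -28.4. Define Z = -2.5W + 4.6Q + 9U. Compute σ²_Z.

σ²_Z = 1112.215

σ²_Z = a²·σ²_W + b²·σ²_Q + c²·σ²_U + 2ab·Cov[W, Q] + 2ac·Cov[W, U] + 2bc·Cov[Q, U], with a = -2.5, b = 4.6, c = 9.
= 199.375 + 867.56 + 2592 + (-699.2) + 504 + (-2351.52)
= 1112.215.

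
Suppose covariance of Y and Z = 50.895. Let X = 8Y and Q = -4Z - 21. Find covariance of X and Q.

covariance of X and Q = a·c·covariance of Y and Z = 8·(-4)·50.895 = -1628.64. Additive constants drop out.

covariance of X and Q = -1628.64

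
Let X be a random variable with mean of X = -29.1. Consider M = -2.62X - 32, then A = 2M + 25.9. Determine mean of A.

mean of M = (-2.62)·(-29.1) + (-32) = 44.242.
mean of A = 2·44.242 + 25.9 = 114.384.

mean of A = 114.384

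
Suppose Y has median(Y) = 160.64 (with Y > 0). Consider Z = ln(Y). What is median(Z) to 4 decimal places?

median(Z) = 5.0792

ln(Y) is monotone on this domain, so median(Z) = ln(160.64) ≈ 5.0792.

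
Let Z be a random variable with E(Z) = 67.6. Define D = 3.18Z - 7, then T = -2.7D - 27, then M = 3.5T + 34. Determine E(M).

E(M) = -2025.7976

E(D) = 3.18·67.6 + (-7) = 207.968.
E(T) = (-2.7)·207.968 + (-27) = -588.5136.
E(M) = 3.5·(-588.5136) + 34 = -2025.7976.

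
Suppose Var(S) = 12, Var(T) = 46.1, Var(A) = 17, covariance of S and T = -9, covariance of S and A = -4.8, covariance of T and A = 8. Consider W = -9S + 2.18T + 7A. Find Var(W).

Var(W) = a²·Var(S) + b²·Var(T) + c²·Var(A) + 2ab·covariance of S and T + 2ac·covariance of S and A + 2bc·covariance of T and A, with a = -9, b = 2.18, c = 7.
= 972 + 219.08564 + 833 + 353.16 + 604.8 + 244.16
= 3226.20564.

Var(W) = 3226.20564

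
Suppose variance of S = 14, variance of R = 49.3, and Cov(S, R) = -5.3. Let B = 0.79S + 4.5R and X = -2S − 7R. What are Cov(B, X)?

By bilinearity, Cov(B, X) = ac·variance of S + bd·variance of R + (ad+bc)·Cov(S, R), with a=0.79, b=4.5, c=-2, d=-7.
ac·variance of S = 0.79·(-2)·14 = -22.12
bd·variance of R = 4.5·(-7)·49.3 = -1552.95
(ad+bc)·Cov(S, R) = (-14.53)·(-5.3) = 77.009
Cov(B, X) = -22.12 + (-1552.95) + 77.009 = -1498.061.

Cov(B, X) = -1498.061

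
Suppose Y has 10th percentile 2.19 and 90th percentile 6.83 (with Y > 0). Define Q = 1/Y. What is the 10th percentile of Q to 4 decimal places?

1/Y is decreasing on Y > 0, so percentile order reverses: P_{10}(Q) uses P_{90}(Y) = 6.83.
P_{10}(Q) = 1/6.83 ≈ 0.1464.

10th percentile of Q = 0.1464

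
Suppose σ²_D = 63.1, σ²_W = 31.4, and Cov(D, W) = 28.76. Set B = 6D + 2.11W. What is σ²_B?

σ²_B = a²·σ²_D + b²·σ²_W + 2ab·Cov(D, W) with a = 6, b = 2.11.
= 6²·63.1 + 2.11²·31.4 + 2·6·2.11·28.76
= 2271.6 + 139.79594 + 728.2032 = 3139.59914.

σ²_B = 3139.59914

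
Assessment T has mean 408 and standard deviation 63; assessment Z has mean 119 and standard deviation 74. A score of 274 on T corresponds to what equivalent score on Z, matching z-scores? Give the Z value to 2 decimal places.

Z = -38.40

z = (274 − 408)/63 ≈ -2.127.
Z = 119 + z·74 = 119 + (274 − 408)·74/63 ≈ -38.40.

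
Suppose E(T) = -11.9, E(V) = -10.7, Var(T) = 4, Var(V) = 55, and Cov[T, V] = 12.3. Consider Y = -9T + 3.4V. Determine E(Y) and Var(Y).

E(Y) = (-9)·E(T) + 3.4·E(V) = (-9)·(-11.9) + 3.4·(-10.7) = 70.72.
Var(Y) = a²·Var(T) + b²·Var(V) + 2ab·Cov[T, V] with a = -9, b = 3.4.
= (-9)²·4 + 3.4²·55 + 2·(-9)·3.4·12.3
= 324 + 635.8 + (-752.76) = 207.04.

E(Y) = 70.72, Var(Y) = 207.04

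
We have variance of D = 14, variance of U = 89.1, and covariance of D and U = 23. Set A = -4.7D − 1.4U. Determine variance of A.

variance of A = a²·variance of D + b²·variance of U + 2ab·covariance of D and U with a = -4.7, b = -1.4.
= (-4.7)²·14 + (-1.4)²·89.1 + 2·(-4.7)·(-1.4)·23
= 309.26 + 174.636 + 302.68 = 786.576.

variance of A = 786.576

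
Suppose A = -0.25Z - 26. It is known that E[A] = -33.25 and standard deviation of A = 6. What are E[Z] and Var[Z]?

From A = -0.25Z - 26: E[A] = a·E[Z] + b, so E[Z] = (E[A] − b)/a = (-33.25 − (-26))/(-0.25) = 29.
Var[A] = 6² = 36.
Var[A] = a²·Var[Z], so Var[Z] = 36/(-0.25)² = 576.

E[Z] = 29, Var[Z] = 576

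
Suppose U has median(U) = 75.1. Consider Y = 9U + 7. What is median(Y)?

A linear map preserves order up to sign, so median(Y) = a·median(U) + b = 9·75.1 + 7 = 682.9.

median(Y) = 682.9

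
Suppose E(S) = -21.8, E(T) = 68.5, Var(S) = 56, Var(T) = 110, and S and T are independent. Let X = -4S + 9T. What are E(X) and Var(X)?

E(X) = (-4)·E(S) + 9·E(T) = (-4)·(-21.8) + 9·68.5 = 703.7.
Var(X) = a²·Var(S) + b²·Var(T) + 2ab·Cov(S, T) with a = -4, b = 9.
Independence gives Cov(S, T) = 0.
= (-4)²·56 + 9²·110 + 2·(-4)·9·0
= 896 + 8910 + 0 = 9806.

E(X) = 703.7, Var(X) = 9806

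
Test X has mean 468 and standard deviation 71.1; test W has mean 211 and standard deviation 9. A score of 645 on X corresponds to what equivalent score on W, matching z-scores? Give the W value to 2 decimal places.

z = (645 − 468)/71.1 ≈ 2.4895.
W = 211 + z·9 = 211 + (645 − 468)·9/71.1 ≈ 233.41.

W = 233.41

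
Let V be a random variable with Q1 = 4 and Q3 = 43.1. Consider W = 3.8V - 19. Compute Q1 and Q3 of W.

a = 3.8 > 0: Q1(W) = a·Q1(V)+b = -3.8, Q3(W) = a·Q3(V)+b = 144.78.

Q1(W) = -3.8, Q3(W) = 144.78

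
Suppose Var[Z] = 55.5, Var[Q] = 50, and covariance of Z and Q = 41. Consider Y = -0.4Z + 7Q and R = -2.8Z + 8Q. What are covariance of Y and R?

covariance of Y and R = 1927.36

By bilinearity, covariance of Y and R = ac·Var[Z] + bd·Var[Q] + (ad+bc)·covariance of Z and Q, with a=-0.4, b=7, c=-2.8, d=8.
ac·Var[Z] = (-0.4)·(-2.8)·55.5 = 62.16
bd·Var[Q] = 7·8·50 = 2800
(ad+bc)·covariance of Z and Q = (-22.8)·41 = -934.8
covariance of Y and R = 62.16 + 2800 + (-934.8) = 1927.36.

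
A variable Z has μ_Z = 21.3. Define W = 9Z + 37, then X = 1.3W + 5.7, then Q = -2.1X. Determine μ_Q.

μ_Q = -636.321

μ_W = 9·21.3 + 37 = 228.7.
μ_X = 1.3·228.7 + 5.7 = 303.01.
μ_Q = (-2.1)·303.01 = -636.321.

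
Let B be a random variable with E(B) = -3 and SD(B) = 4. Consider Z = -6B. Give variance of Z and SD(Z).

variance of Z = 576, SD(Z) = 24

Z = -6B is linear with a = -6, b = 0.
variance of B = 4² = 16.
variance of Z = a²·variance of B = (-6)²·16 = 576.
SD(Z) = |a|·SD(B) = |-6|·4 = 24.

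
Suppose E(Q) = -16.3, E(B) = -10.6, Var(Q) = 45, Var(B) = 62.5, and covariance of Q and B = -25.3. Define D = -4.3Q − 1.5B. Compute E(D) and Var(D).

E(D) = 85.99, Var(D) = 646.305

E(D) = (-4.3)·E(Q) + (-1.5)·E(B) = (-4.3)·(-16.3) + (-1.5)·(-10.6) = 85.99.
Var(D) = a²·Var(Q) + b²·Var(B) + 2ab·covariance of Q and B with a = -4.3, b = -1.5.
= (-4.3)²·45 + (-1.5)²·62.5 + 2·(-4.3)·(-1.5)·(-25.3)
= 832.05 + 140.625 + (-326.37) = 646.305.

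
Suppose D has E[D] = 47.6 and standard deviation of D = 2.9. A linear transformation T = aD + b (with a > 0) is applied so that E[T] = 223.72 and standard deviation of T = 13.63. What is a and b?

standard deviation of T = a·standard deviation of D (a > 0), so a = 13.63/2.9 = 4.7.
E[T] = a·E[D] + b, so b = 223.72 − 4.7·47.6 = 0.

a = 4.7, b = 0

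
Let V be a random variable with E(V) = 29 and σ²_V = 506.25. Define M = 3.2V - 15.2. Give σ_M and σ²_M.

σ_M = 72, σ²_M = 5184

M = 3.2V - 15.2 is linear with a = 3.2, b = -15.2.
σ_V = √506.25 = 22.5.
σ_M = |a|·σ_V = |3.2|·22.5 = 72.
σ²_M = a²·σ²_V = 3.2²·506.25 = 5184 (the additive constant -15.2 does not affect variance).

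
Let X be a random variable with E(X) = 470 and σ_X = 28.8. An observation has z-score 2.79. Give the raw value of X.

X = 550.352

X = E(X) + z·σ_X = 470 + 2.79·28.8 = 550.352.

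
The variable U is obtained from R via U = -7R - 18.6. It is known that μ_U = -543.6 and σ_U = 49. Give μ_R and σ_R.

μ_R = 75, σ_R = 7

From U = -7R - 18.6: μ_U = a·μ_R + b, so μ_R = (μ_U − b)/a = (-543.6 − (-18.6))/(-7) = 75.
σ_U = |a|·σ_R, so σ_R = 49/|-7| = 7.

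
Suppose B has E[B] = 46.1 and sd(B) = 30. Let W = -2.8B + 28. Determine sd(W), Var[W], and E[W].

W = -2.8B + 28 is linear with a = -2.8, b = 28.
sd(W) = |a|·sd(B) = |-2.8|·30 = 84.
Var[B] = 30² = 900.
Var[W] = a²·Var[B] = (-2.8)²·900 = 7056 (the additive constant 28 does not affect variance).
E[W] = a·E[B] + b = (-2.8)·46.1 + 28 = -101.08.

sd(W) = 84, Var[W] = 7056, E[W] = -101.08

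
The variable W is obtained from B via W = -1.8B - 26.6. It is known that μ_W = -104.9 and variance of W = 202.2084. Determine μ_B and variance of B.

From W = -1.8B - 26.6: μ_W = a·μ_B + b, so μ_B = (μ_W − b)/a = (-104.9 − (-26.6))/(-1.8) = 43.5.
variance of W = a²·variance of B, so variance of B = 202.2084/(-1.8)² = 62.41.

μ_B = 43.5, variance of B = 62.41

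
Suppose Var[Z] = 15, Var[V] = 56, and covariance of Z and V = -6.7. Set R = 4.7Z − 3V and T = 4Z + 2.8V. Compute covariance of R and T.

By bilinearity, covariance of R and T = ac·Var[Z] + bd·Var[V] + (ad+bc)·covariance of Z and V, with a=4.7, b=-3, c=4, d=2.8.
ac·Var[Z] = 4.7·4·15 = 282
bd·Var[V] = (-3)·2.8·56 = -470.4
(ad+bc)·covariance of Z and V = (1.16)·(-6.7) = -7.772
covariance of R and T = 282 + (-470.4) + (-7.772) = -196.172.

covariance of R and T = -196.172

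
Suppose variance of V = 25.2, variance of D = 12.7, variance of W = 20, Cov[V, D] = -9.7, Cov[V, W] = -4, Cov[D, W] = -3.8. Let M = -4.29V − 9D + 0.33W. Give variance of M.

variance of M = 779.52492

variance of M = a²·variance of V + b²·variance of D + c²·variance of W + 2ab·Cov[V, D] + 2ac·Cov[V, W] + 2bc·Cov[D, W], with a = -4.29, b = -9, c = 0.33.
= 463.78332 + 1028.7 + 2.178 + (-749.034) + 11.3256 + 22.572
= 779.52492.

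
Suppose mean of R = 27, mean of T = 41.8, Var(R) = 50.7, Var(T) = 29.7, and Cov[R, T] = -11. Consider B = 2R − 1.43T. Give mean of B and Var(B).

mean of B = -5.774, Var(B) = 326.45353

mean of B = 2·mean of R + (-1.43)·mean of T = 2·27 + (-1.43)·41.8 = -5.774.
Var(B) = a²·Var(R) + b²·Var(T) + 2ab·Cov[R, T] with a = 2, b = -1.43.
= 2²·50.7 + (-1.43)²·29.7 + 2·2·(-1.43)·(-11)
= 202.8 + 60.73353 + 62.92 = 326.45353.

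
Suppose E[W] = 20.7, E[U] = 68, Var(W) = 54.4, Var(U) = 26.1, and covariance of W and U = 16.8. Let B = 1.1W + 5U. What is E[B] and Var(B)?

E[B] = 1.1·E[W] + 5·E[U] = 1.1·20.7 + 5·68 = 362.77.
Var(B) = a²·Var(W) + b²·Var(U) + 2ab·covariance of W and U with a = 1.1, b = 5.
= 1.1²·54.4 + 5²·26.1 + 2·1.1·5·16.8
= 65.824 + 652.5 + 184.8 = 903.124.

E[B] = 362.77, Var(B) = 903.124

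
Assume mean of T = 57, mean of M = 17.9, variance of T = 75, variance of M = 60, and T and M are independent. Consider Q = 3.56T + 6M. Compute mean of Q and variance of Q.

mean of Q = 310.32, variance of Q = 3110.52

mean of Q = 3.56·mean of T + 6·mean of M = 3.56·57 + 6·17.9 = 310.32.
variance of Q = a²·variance of T + b²·variance of M + 2ab·covariance of T and M with a = 3.56, b = 6.
Independence gives covariance of T and M = 0.
= 3.56²·75 + 6²·60 + 2·3.56·6·0
= 950.52 + 2160 + 0 = 3110.52.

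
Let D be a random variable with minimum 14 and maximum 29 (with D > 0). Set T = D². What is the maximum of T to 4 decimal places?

max(T) = 841

D² is increasing on this domain, so max(T) comes from max(D) = 29: max(T) = square(29) = 841.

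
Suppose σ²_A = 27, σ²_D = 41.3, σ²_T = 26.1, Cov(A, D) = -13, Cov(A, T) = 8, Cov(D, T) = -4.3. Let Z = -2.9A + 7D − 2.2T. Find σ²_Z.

σ²_Z = 3139.414

σ²_Z = a²·σ²_A + b²·σ²_D + c²·σ²_T + 2ab·Cov(A, D) + 2ac·Cov(A, T) + 2bc·Cov(D, T), with a = -2.9, b = 7, c = -2.2.
= 227.07 + 2023.7 + 126.324 + 527.8 + 102.08 + 132.44
= 3139.414.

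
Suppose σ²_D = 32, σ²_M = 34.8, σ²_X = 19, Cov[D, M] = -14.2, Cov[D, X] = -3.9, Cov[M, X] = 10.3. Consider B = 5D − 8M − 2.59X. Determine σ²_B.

σ²_B = 4818.4959

σ²_B = a²·σ²_D + b²·σ²_M + c²·σ²_X + 2ab·Cov[D, M] + 2ac·Cov[D, X] + 2bc·Cov[M, X], with a = 5, b = -8, c = -2.59.
= 800 + 2227.2 + 127.4539 + 1136 + 101.01 + 426.832
= 4818.4959.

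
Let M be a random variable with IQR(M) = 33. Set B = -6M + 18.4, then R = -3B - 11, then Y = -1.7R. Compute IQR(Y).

IQR(B) = |-6|·33 = 198.
IQR(R) = |-3|·198 = 594.
IQR(Y) = |-1.7|·594 = 1009.8.

IQR(Y) = 1009.8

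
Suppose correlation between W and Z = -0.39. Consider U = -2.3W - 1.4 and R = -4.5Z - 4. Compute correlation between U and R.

correlation between U and R = -0.39

Linear rescalings preserve correlation up to sign; here the slopes -2.3 and -4.5 have the same sign, so correlation between U and R = correlation between W and Z = -0.39.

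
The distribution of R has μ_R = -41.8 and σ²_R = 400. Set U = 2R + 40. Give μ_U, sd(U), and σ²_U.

μ_U = -43.6, sd(U) = 40, σ²_U = 1600

U = 2R + 40 is linear with a = 2, b = 40.
μ_U = a·μ_R + b = 2·(-41.8) + 40 = -43.6.
sd(R) = √400 = 20.
sd(U) = |a|·sd(R) = |2|·20 = 40.
σ²_U = a²·σ²_R = 2²·400 = 1600 (the additive constant 40 does not affect variance).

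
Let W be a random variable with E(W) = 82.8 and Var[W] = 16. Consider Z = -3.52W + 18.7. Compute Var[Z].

Var[Z] = 198.2464

Z = -3.52W + 18.7 is linear with a = -3.52, b = 18.7.
Var[Z] = a²·Var[W] = (-3.52)²·16 = 198.2464 (the additive constant 18.7 does not affect variance).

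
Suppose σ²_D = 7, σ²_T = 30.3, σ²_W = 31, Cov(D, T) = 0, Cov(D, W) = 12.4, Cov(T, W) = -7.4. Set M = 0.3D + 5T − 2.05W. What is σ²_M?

σ²_M = 1024.8555

σ²_M = a²·σ²_D + b²·σ²_T + c²·σ²_W + 2ab·Cov(D, T) + 2ac·Cov(D, W) + 2bc·Cov(T, W), with a = 0.3, b = 5, c = -2.05.
= 0.63 + 757.5 + 130.2775 + 0 + (-15.252) + 151.7
= 1024.8555.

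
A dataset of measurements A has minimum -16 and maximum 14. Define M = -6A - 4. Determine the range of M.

Range(M) = 180

Range of A = 14 − (-16) = 30.
Range(M) = |a|·Range(A) = |-6|·30 = 180.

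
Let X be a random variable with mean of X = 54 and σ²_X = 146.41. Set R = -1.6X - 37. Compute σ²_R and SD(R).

σ²_R = 374.8096, SD(R) = 19.36

R = -1.6X - 37 is linear with a = -1.6, b = -37.
σ²_R = a²·σ²_X = (-1.6)²·146.41 = 374.8096 (the additive constant -37 does not affect variance).
SD(X) = √146.41 = 12.1.
SD(R) = |a|·SD(X) = |-1.6|·12.1 = 19.36.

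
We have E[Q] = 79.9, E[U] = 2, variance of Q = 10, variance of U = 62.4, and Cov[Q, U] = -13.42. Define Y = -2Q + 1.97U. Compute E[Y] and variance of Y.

E[Y] = -155.86, variance of Y = 387.91776

E[Y] = (-2)·E[Q] + 1.97·E[U] = (-2)·79.9 + 1.97·2 = -155.86.
variance of Y = a²·variance of Q + b²·variance of U + 2ab·Cov[Q, U] with a = -2, b = 1.97.
= (-2)²·10 + 1.97²·62.4 + 2·(-2)·1.97·(-13.42)
= 40 + 242.16816 + 105.7496 = 387.91776.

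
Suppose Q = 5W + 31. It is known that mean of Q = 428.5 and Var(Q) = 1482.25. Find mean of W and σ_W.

From Q = 5W + 31: mean of Q = a·mean of W + b, so mean of W = (mean of Q − b)/a = (428.5 − 31)/5 = 79.5.
σ_Q = √1482.25 = 38.5.
σ_Q = |a|·σ_W, so σ_W = 38.5/|5| = 7.7.

mean of W = 79.5, σ_W = 7.7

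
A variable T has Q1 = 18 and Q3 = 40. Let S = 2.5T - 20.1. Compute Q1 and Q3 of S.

a = 2.5 > 0: Q1(S) = a·Q1(T)+b = 24.9, Q3(S) = a·Q3(T)+b = 79.9.

Q1(S) = 24.9, Q3(S) = 79.9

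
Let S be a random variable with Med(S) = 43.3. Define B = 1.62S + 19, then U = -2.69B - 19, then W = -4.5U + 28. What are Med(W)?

Med(B) = 1.62·43.3 + 19 = 89.146.
Med(U) = (-2.69)·89.146 + (-19) = -258.80274.
Med(W) = (-4.5)·(-258.80274) + 28 = 1192.61233.

Med(W) = 1192.61233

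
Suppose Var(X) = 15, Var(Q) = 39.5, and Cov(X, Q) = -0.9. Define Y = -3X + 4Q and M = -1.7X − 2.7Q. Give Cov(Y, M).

By bilinearity, Cov(Y, M) = ac·Var(X) + bd·Var(Q) + (ad+bc)·Cov(X, Q), with a=-3, b=4, c=-1.7, d=-2.7.
ac·Var(X) = (-3)·(-1.7)·15 = 76.5
bd·Var(Q) = 4·(-2.7)·39.5 = -426.6
(ad+bc)·Cov(X, Q) = (1.3)·(-0.9) = -1.17
Cov(Y, M) = 76.5 + (-426.6) + (-1.17) = -351.27.

Cov(Y, M) = -351.27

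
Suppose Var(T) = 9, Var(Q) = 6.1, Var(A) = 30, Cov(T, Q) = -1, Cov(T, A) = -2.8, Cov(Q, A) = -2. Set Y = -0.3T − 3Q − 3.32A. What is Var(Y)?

Var(Y) = 339.1644

Var(Y) = a²·Var(T) + b²·Var(Q) + c²·Var(A) + 2ab·Cov(T, Q) + 2ac·Cov(T, A) + 2bc·Cov(Q, A), with a = -0.3, b = -3, c = -3.32.
= 0.81 + 54.9 + 330.672 + (-1.8) + (-5.5776) + (-39.84)
= 339.1644.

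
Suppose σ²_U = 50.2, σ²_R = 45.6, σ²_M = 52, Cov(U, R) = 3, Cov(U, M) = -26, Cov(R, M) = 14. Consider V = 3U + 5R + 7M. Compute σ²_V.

σ²_V = 4117.8

σ²_V = a²·σ²_U + b²·σ²_R + c²·σ²_M + 2ab·Cov(U, R) + 2ac·Cov(U, M) + 2bc·Cov(R, M), with a = 3, b = 5, c = 7.
= 451.8 + 1140 + 2548 + 90 + (-1092) + 980
= 4117.8.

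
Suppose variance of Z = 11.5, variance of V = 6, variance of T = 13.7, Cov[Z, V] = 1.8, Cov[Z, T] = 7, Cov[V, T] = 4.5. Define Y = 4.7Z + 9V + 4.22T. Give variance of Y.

variance of Y = 1755.78608

variance of Y = a²·variance of Z + b²·variance of V + c²·variance of T + 2ab·Cov[Z, V] + 2ac·Cov[Z, T] + 2bc·Cov[V, T], with a = 4.7, b = 9, c = 4.22.
= 254.035 + 486 + 243.97508 + 152.28 + 277.676 + 341.82
= 1755.78608.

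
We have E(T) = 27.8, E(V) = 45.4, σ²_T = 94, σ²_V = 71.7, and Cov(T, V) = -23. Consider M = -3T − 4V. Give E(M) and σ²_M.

E(M) = (-3)·E(T) + (-4)·E(V) = (-3)·27.8 + (-4)·45.4 = -265.
σ²_M = a²·σ²_T + b²·σ²_V + 2ab·Cov(T, V) with a = -3, b = -4.
= (-3)²·94 + (-4)²·71.7 + 2·(-3)·(-4)·(-23)
= 846 + 1147.2 + (-552) = 1441.2.

E(M) = -265, σ²_M = 1441.2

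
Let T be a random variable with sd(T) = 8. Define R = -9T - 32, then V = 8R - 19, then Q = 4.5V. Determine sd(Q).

sd(R) = |-9|·8 = 72.
sd(V) = |8|·72 = 576.
sd(Q) = |4.5|·576 = 2592.

sd(Q) = 2592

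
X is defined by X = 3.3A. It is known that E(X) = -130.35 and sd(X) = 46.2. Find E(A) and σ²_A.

From X = 3.3A: E(X) = a·E(A) + b, so E(A) = (E(X) − b)/a = (-130.35 − 0)/3.3 = -39.5.
σ²_X = 46.2² = 2134.44.
σ²_X = a²·σ²_A, so σ²_A = 2134.44/3.3² = 196.

E(A) = -39.5, σ²_A = 196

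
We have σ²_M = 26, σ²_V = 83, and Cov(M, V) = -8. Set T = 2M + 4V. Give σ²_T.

σ²_T = 1304

σ²_T = a²·σ²_M + b²·σ²_V + 2ab·Cov(M, V) with a = 2, b = 4.
= 2²·26 + 4²·83 + 2·2·4·(-8)
= 104 + 1328 + (-128) = 1304.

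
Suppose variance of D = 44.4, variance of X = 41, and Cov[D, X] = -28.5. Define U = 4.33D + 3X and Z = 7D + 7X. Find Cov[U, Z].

Cov[U, Z] = 744.429

By bilinearity, Cov[U, Z] = ac·variance of D + bd·variance of X + (ad+bc)·Cov[D, X], with a=4.33, b=3, c=7, d=7.
ac·variance of D = 4.33·7·44.4 = 1345.764
bd·variance of X = 3·7·41 = 861
(ad+bc)·Cov[D, X] = (51.31)·(-28.5) = -1462.335
Cov[U, Z] = 1345.764 + 861 + (-1462.335) = 744.429.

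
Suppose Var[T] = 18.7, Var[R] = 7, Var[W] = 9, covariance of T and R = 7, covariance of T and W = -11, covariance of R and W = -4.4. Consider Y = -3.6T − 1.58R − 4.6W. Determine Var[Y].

Var[Y] = a²·Var[T] + b²·Var[R] + c²·Var[W] + 2ab·covariance of T and R + 2ac·covariance of T and W + 2bc·covariance of R and W, with a = -3.6, b = -1.58, c = -4.6.
= 242.352 + 17.4748 + 190.44 + 79.632 + (-364.32) + (-63.9584)
= 101.6204.

Var[Y] = 101.6204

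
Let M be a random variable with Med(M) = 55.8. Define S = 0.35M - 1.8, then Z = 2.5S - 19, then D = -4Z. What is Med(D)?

Med(D) = -101.3

Med(S) = 0.35·55.8 + (-1.8) = 17.73.
Med(Z) = 2.5·17.73 + (-19) = 25.325.
Med(D) = (-4)·25.325 = -101.3.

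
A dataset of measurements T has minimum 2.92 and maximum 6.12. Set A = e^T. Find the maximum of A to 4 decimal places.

max(A) = 454.8647

e^T is increasing on this domain, so max(A) comes from max(T) = 6.12: max(A) = exp(6.12) ≈ 454.8647.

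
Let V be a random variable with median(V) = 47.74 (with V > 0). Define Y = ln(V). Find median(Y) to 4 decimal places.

ln(V) is monotone on this domain, so median(Y) = ln(47.74) ≈ 3.8658.

median(Y) = 3.8658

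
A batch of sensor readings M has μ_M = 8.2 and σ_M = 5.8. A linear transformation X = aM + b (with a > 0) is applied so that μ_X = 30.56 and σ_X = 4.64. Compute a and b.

a = 0.8, b = 24

σ_X = a·σ_M (a > 0), so a = 4.64/5.8 = 0.8.
μ_X = a·μ_M + b, so b = 30.56 − 0.8·8.2 = 24.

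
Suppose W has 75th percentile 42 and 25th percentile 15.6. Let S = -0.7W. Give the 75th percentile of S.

Since a = -0.7 < 0 the transformation is decreasing, reversing order: the 75th percentile of S corresponds to the 25th percentile of W.
So P_{75}(S) = a·P_{25}(W) + b = (-0.7)·15.6 = -10.92.

75th percentile of S = -10.92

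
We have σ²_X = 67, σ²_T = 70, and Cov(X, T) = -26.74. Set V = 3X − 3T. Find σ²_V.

σ²_V = a²·σ²_X + b²·σ²_T + 2ab·Cov(X, T) with a = 3, b = -3.
= 3²·67 + (-3)²·70 + 2·3·(-3)·(-26.74)
= 603 + 630 + 481.32 = 1714.32.

σ²_V = 1714.32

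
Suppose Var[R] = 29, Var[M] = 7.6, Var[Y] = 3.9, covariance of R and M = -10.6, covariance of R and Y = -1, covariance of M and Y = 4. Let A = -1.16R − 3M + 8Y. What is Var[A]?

Var[A] = a²·Var[R] + b²·Var[M] + c²·Var[Y] + 2ab·covariance of R and M + 2ac·covariance of R and Y + 2bc·covariance of M and Y, with a = -1.16, b = -3, c = 8.
= 39.0224 + 68.4 + 249.6 + (-73.776) + 18.56 + (-192)
= 109.8064.

Var[A] = 109.8064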